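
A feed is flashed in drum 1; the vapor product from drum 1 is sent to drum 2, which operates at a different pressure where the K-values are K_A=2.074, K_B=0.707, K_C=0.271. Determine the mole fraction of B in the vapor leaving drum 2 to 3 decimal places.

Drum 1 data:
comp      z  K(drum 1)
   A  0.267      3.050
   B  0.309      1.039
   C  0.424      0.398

y_B (drum 2) = 0.257

Drum 1:
Newton–Raphson from ψ₁ = 0.5:
  ψ₁ = 0.500: g = -0.0830, g' = -0.589 → ψ₁ = 0.359
  ψ₁ = 0.359: g = 0.0016, g' = -0.623 → ψ₁ = 0.362
Converged at ψ₁ = 0.362.
Drum-1 compositions:
  A: x = 0.153, y = 0.468
  B: x = 0.305, y = 0.317
  C: x = 0.542, y = 0.216
Drum-2 feed = drum-1 vapor: z₂ = (0.4677, 0.3166, 0.2157).
Drum 2:
Let ψ₂ = V/F and solve Σ zᵢ(Kᵢ−1)/(1+ψ₂(Kᵢ−1)) = 0.
Check two-phase: ΣzᵢKᵢ = 1.252 > 1 and Σzᵢ/Kᵢ = 1.469 > 1, so g(0) = 0.252 > 0 and g(1) = -0.469 < 0.
Newton iteration, ψ₂⁰ = 0.51:
  ψ₂ = 0.510: g = -0.0348, g' = -0.553 → ψ₂ = 0.447
  ψ₂ = 0.447: g = -0.0006, g' = -0.535 → ψ₂ = 0.446
Converged at ψ₂ = 0.446.
  A: x = 0.316, y = 0.656
  B: x = 0.364, y = 0.257
  C: x = 0.320, y = 0.087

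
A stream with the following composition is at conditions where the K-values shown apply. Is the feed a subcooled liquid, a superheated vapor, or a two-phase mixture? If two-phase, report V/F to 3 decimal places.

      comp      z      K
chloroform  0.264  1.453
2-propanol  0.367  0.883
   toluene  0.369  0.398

ΣzᵢKᵢ = 0.855; Σzᵢ/Kᵢ = 1.524.
Since ΣzᵢKᵢ < 1 the mixture is below its bubble point — single liquid phase.

subcooled liquid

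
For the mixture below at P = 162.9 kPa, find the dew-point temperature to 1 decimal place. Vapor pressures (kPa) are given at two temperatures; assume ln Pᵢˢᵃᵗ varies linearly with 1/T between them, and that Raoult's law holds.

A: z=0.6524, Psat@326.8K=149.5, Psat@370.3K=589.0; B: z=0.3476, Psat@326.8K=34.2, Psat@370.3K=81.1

Dew-point temperature: Σzᵢ·P/Pᵢˢᵃᵗ(T) = 1. Interpolate ln Pᵢˢᵃᵗ = aᵢ + bᵢ/T.
  T = 326.8 K: ΣzᵢP/Pᵢˢᵃᵗ = 2.3665
  T = 370.3 K: ΣzᵢP/Pᵢˢᵃᵗ = 0.8786
  T = 348.6 K: ΣzᵢP/Pᵢˢᵃᵗ = 1.3882
  T = 359.5 K: ΣzᵢP/Pᵢˢᵃᵗ = 1.0943
  T = 364.9 K: ΣzᵢP/Pᵢˢᵃᵗ = 0.9787
  T = 362.2 K: ΣzᵢP/Pᵢˢᵃᵗ = 1.0344
  T = 363.5 K: ΣzᵢP/Pᵢˢᵃᵗ = 1.0071
  T = 364.2 K: ΣzᵢP/Pᵢˢᵃᵗ = 0.9927
Interpolating between 363.5 K and 364.2 K gives T ≈ 363.8 K.

T = 363.8 K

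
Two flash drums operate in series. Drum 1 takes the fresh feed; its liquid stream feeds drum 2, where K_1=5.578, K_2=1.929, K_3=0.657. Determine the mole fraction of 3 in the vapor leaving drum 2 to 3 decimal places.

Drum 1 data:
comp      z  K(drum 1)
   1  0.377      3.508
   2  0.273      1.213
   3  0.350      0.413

y_3 (drum 2) = 0.540

Drum 1:
Material balance + equilibrium reduce to Σ zᵢ(Kᵢ−1)/(1+ψ₁(Kᵢ−1)) = 0.
Feasibility: ΣzᵢKᵢ = 1.798, Σzᵢ/Kᵢ = 1.180 — both > 1, two phases present.
Newton–Raphson from ψ₁ = 0.5:
  ψ₁ = 0.500: g = 0.1812, g' = -0.718 → ψ₁ = 0.752
  ψ₁ = 0.752: g = 0.0098, g' = -0.681 → ψ₁ = 0.767
Converged at ψ₁ = 0.767.
Drum-1 compositions:
  1: x = 0.129, y = 0.453
  2: x = 0.235, y = 0.285
  3: x = 0.636, y = 0.263
Drum-2 feed = drum-1 liquid: z₂ = (0.1290, 0.2347, 0.6363).
Drum 2:
Rachford–Rice: g(ψ₂) = Σ zᵢ(Kᵢ−1)/(1+ψ₂(Kᵢ−1)) = 0.
g(0) = ΣzᵢKᵢ − 1 = 0.590 and g(1) = 1 − Σzᵢ/Kᵢ = -0.113, so a root lies in (0, 1).
Newton–Raphson from ψ₂ = 0.46:
  ψ₂ = 0.460: g = 0.0837, g' = -0.485 → ψ₂ = 0.633
  ψ₂ = 0.633: g = 0.0102, g' = -0.381 → ψ₂ = 0.659
  ψ₂ = 0.659: g = 0.0001, g' = -0.370 → ψ₂ = 0.660
Converged at ψ₂ = 0.660.
  1: x = 0.032, y = 0.179
  2: x = 0.146, y = 0.281
  3: x = 0.822, y = 0.540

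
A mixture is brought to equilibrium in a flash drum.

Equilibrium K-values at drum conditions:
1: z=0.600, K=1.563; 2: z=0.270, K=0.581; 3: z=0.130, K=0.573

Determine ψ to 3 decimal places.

ψ = 0.713

Let ψ = V/F and solve Σ zᵢ(Kᵢ−1)/(1+ψ(Kᵢ−1)) = 0.
Check two-phase: ΣzᵢKᵢ = 1.169 > 1 and Σzᵢ/Kᵢ = 1.075 > 1, so g(0) = 0.169 > 0 and g(1) = -0.075 < 0.
Newton–Raphson from ψ = 0.55:
  ψ = 0.550: g = 0.0384, g' = -0.231 → ψ = 0.716
  ψ = 0.716: g = -0.0008, g' = -0.242 → ψ = 0.713
Converged at ψ = 0.713.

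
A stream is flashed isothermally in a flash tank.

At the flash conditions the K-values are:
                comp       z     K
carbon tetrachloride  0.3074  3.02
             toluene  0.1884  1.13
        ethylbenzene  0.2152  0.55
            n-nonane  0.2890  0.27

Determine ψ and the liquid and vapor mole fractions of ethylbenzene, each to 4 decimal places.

Material balance + equilibrium reduce to Σ zᵢ(Kᵢ−1)/(1+ψ(Kᵢ−1)) = 0.
Check two-phase: ΣzᵢKᵢ = 1.3376 > 1 and Σzᵢ/Kᵢ = 1.7302 > 1, so g(0) = 0.3376 > 0 and g(1) = -0.7302 < 0.
Newton iteration, ψ⁰ = 0.5:
  ψ = 0.5000: g = -0.12526, g' = -0.7678 → ψ = 0.3368
  ψ = 0.3368: g = -0.00092, g' = -0.7785 → ψ = 0.3357
Converged at ψ = 0.3357.
Compositions from xᵢ = zᵢ/(1+ψ(Kᵢ−1)), yᵢ = Kᵢxᵢ:
  carbon tetrachloride: x = 0.1832, y = 0.5532
  toluene: x = 0.1805, y = 0.2040
  ethylbenzene: x = 0.2535, y = 0.1394
  n-nonane: x = 0.3828, y = 0.1034

ψ = 0.3357, x_ethylbenzene = 0.2535, y_ethylbenzene = 0.1394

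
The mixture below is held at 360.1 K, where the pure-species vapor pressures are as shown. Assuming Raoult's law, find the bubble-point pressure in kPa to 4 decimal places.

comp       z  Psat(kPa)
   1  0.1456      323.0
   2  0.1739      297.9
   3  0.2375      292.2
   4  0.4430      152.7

At the bubble point ψ → 0, so ΣzᵢKᵢ = 1 with Kᵢ = Pᵢˢᵃᵗ/P ⇒ P = ΣzᵢPᵢˢᵃᵗ.
P = 0.1456·323.0 + 0.1739·297.9 + 0.2375·292.2 + 0.4430·152.7 = 235.8772 kPa

Pbub = 235.8772 kPa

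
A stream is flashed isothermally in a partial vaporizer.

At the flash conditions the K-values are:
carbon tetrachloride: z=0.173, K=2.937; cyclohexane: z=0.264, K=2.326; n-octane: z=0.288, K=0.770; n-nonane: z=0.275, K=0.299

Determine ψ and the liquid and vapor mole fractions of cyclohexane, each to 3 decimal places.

ψ = 0.513, x_cyclohexane = 0.157, y_cyclohexane = 0.365

Iterate (Newton) starting at ψ = 0.68:
  ψ = 0.680: g = -0.1182, g' = -0.764 → ψ = 0.525
  ψ = 0.525: g = -0.0081, g' = -0.679 → ψ = 0.513
Converged at ψ = 0.513.
Compositions from xᵢ = zᵢ/(1+ψ(Kᵢ−1)), yᵢ = Kᵢxᵢ:
  carbon tetrachloride: x = 0.087, y = 0.255
  cyclohexane: x = 0.157, y = 0.365
  n-octane: x = 0.327, y = 0.251
  n-nonane: x = 0.430, y = 0.128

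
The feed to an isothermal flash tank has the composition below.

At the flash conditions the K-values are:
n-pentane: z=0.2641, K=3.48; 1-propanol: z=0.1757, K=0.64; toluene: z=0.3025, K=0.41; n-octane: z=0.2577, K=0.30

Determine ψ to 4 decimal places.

ψ = 0.1614

Rachford–Rice: g(ψ) = Σ zᵢ(Kᵢ−1)/(1+ψ(Kᵢ−1)) = 0.
Feasibility: ΣzᵢKᵢ = 1.2329, Σzᵢ/Kᵢ = 1.9472 — both > 1, two phases present.
Newton iteration, ψ⁰ = 0.33:
  ψ = 0.3300: g = -0.16779, g' = -0.8965 → ψ = 0.1428
  ψ = 0.1428: g = 0.02164, g' = -1.1925 → ψ = 0.1610
  ψ = 0.1610: g = 0.00045, g' = -1.1443 → ψ = 0.1614
Converged at ψ = 0.1614.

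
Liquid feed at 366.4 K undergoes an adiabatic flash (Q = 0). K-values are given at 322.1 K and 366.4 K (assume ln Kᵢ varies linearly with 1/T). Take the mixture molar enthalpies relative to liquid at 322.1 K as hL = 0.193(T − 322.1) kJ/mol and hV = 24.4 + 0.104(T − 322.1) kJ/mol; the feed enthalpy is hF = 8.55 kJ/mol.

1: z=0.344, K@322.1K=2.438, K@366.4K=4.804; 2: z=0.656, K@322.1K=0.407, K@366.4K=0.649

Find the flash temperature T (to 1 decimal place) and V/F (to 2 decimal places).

Adiabatic flash: solve Rachford–Rice at each trial T, then check hF = ψ·hV(T) + (1−ψ)·hL(T).
  T = 322.1 K: K = (2.438, 0.407), RR gives ψ = 0.124, H_out = 3.023 kJ/mol
  T = 366.4 K: K = (4.804, 0.649), RR gives ψ = 0.808, H_out = 25.071 kJ/mol
  T = 344.2 K: K = (3.495, 0.521), RR gives ψ = 0.456, H_out = 14.493 kJ/mol
  T = 333.1 K: K = (2.934, 0.462), RR gives ψ = 0.301, H_out = 9.164 kJ/mol
  T = 327.6 K: K = (2.679, 0.434), RR gives ψ = 0.217, H_out = 6.257 kJ/mol
  T = 330.4 K: K = (2.807, 0.448), RR gives ψ = 0.261, H_out = 7.769 kJ/mol
  T = 331.8 K: K = (2.872, 0.456), RR gives ψ = 0.282, H_out = 8.499 kJ/mol
Linear interpolation between T = 331.8 (H_out = 8.499) and T = 333.1 (H_out = 9.164) on hF = 8.55 gives T ≈ 331.9 K, at which ψ = 0.28.

T = 331.9 K, V/F = 0.28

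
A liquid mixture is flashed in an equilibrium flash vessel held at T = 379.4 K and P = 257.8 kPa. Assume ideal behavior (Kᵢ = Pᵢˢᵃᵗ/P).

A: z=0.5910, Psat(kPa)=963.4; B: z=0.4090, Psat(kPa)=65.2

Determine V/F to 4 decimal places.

V/F = 0.6416

Raoult's law: Kᵢ = Pᵢˢᵃᵗ/P = Pᵢˢᵃᵗ/257.8.
  K_A = 963.4/257.8 = 3.737005, K_B = 65.2/257.8 = 0.252909
Rachford–Rice: g(V/F) = Σ zᵢ(Kᵢ−1)/(1+V/F(Kᵢ−1)) = 0.
Check two-phase: ΣzᵢKᵢ = 2.3120 > 1 and Σzᵢ/Kᵢ = 1.7753 > 1, so g(0) = 1.3120 > 0 and g(1) = -0.7753 < 0.
Iterate (Newton) starting at V/F = 0.36:
  V/F = 0.3600: g = 0.39679, g' = -1.5504 → V/F = 0.6159
  V/F = 0.6159: g = 0.03626, g' = -1.3971 → V/F = 0.6419
  V/F = 0.6419: g = -0.00035, g' = -1.4253 → V/F = 0.6416
Converged at V/F = 0.6416.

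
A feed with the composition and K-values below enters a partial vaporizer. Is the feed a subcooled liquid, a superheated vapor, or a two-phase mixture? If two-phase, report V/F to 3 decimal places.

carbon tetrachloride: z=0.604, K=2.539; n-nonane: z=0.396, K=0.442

two-phase, V/F = 0.825

ΣzᵢKᵢ = 1.709; Σzᵢ/Kᵢ = 1.134.
Both exceed 1, so a two-phase solution exists.
Rachford–Rice: g(ψ) = Σ zᵢ(Kᵢ−1)/(1+ψ(Kᵢ−1)) = 0.
Iterate (Newton) starting at ψ = 0.5:
  ψ = 0.500: g = 0.2188, g' = -0.694 → ψ = 0.815
  ψ = 0.815: g = 0.0069, g' = -0.696 → ψ = 0.825
Converged at ψ = 0.825.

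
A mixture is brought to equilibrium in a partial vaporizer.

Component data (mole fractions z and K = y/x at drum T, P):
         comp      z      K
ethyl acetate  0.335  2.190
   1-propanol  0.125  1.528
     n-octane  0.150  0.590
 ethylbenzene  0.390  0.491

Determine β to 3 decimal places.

β = 0.404

Let β = V/F and solve Σ zᵢ(Kᵢ−1)/(1+β(Kᵢ−1)) = 0.
g(0) = ΣzᵢKᵢ − 1 = 0.205 and g(1) = 1 − Σzᵢ/Kᵢ = -0.283, so a root lies in (0, 1).
Newton–Raphson from β = 0.5:
  β = 0.500: g = -0.0415, g' = -0.430 → β = 0.404
Converged at β = 0.404.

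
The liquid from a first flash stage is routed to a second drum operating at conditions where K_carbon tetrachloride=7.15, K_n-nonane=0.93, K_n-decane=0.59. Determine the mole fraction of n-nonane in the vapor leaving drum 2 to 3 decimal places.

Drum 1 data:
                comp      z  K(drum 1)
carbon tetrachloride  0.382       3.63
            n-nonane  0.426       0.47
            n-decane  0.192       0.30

y_n-nonane (drum 2) = 0.536

Drum 1:
Material balance + equilibrium reduce to Σ zᵢ(Kᵢ−1)/(1+ψ₁(Kᵢ−1)) = 0.
Check two-phase: ΣzᵢKᵢ = 1.644 > 1 and Σzᵢ/Kᵢ = 1.652 > 1, so g(0) = 0.644 > 0 and g(1) = -0.652 < 0.
Newton iteration, ψ₁⁰ = 0.5:
  ψ₁ = 0.500: g = -0.0800, g' = -0.937 → ψ₁ = 0.415
  ψ₁ = 0.415: g = 0.0018, g' = -0.988 → ψ₁ = 0.417
Converged at ψ₁ = 0.417.
Drum-1 compositions:
  carbon tetrachloride: x = 0.182, y = 0.662
  n-nonane: x = 0.547, y = 0.257
  n-decane: x = 0.271, y = 0.081
Drum-2 feed = drum-1 liquid: z₂ = (0.1823, 0.5467, 0.2710).
Drum 2:
Material balance + equilibrium reduce to Σ zᵢ(Kᵢ−1)/(1+ψ₂(Kᵢ−1)) = 0.
Check two-phase: ΣzᵢKᵢ = 1.972 > 1 and Σzᵢ/Kᵢ = 1.073 > 1, so g(0) = 0.972 > 0 and g(1) = -0.073 < 0.
Newton–Raphson from ψ₂ = 0.42:
  ψ₂ = 0.420: g = 0.1393, g' = -0.606 → ψ₂ = 0.650
  ψ₂ = 0.650: g = 0.0329, g' = -0.364 → ψ₂ = 0.740
  ψ₂ = 0.740: g = 0.0021, g' = -0.321 → ψ₂ = 0.747
Converged at ψ₂ = 0.747.
  carbon tetrachloride: x = 0.033, y = 0.233
  n-nonane: x = 0.577, y = 0.536
  n-decane: x = 0.391, y = 0.230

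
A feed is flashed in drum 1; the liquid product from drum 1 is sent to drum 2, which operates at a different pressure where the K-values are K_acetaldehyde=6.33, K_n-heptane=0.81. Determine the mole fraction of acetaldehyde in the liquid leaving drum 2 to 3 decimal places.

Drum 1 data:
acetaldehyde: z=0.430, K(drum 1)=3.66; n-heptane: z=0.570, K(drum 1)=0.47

x_acetaldehyde (drum 2) = 0.034

Drum 1:
Material balance + equilibrium reduce to Σ zᵢ(Kᵢ−1)/(1+ψ₁(Kᵢ−1)) = 0.
g(0) = ΣzᵢKᵢ − 1 = 0.842 and g(1) = 1 − Σzᵢ/Kᵢ = -0.330, so a root lies in (0, 1).
Binary case is linear: z₁(K₁−1)(1+ψ₁(K₂−1)) + z₂(K₂−1)(1+ψ₁(K₁−1)) = 0
⇒ ψ₁ = [z₁(K₁−1)+z₂(K₂−1)] / [−(K₁−1)(K₂−1)] = 0.8417/1.4098 = 0.597
Drum-1 compositions:
  acetaldehyde: x = 0.166, y = 0.608
  n-heptane: x = 0.834, y = 0.392
Drum-2 feed = drum-1 liquid: z₂ = (0.1661, 0.8339).
Drum 2:
Material balance + equilibrium reduce to Σ zᵢ(Kᵢ−1)/(1+ψ₂(Kᵢ−1)) = 0.
g(0) = ΣzᵢKᵢ − 1 = 0.727 and g(1) = 1 − Σzᵢ/Kᵢ = -0.056, so a root lies in (0, 1).
Iterate (Newton) starting at ψ₂ = 0.61:
  ψ₂ = 0.610: g = 0.0291, g' = -0.300 → ψ₂ = 0.707
  ψ₂ = 0.707: g = 0.0027, g' = -0.248 → ψ₂ = 0.718
Converged at ψ₂ = 0.718.
  acetaldehyde: x = 0.034, y = 0.218
  n-heptane: x = 0.966, y = 0.782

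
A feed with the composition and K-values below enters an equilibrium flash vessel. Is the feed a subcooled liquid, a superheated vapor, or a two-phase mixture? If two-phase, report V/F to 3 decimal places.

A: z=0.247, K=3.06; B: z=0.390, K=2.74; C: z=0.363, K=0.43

ΣzᵢKᵢ = 1.981; Σzᵢ/Kᵢ = 1.067.
Both exceed 1, so a two-phase solution exists.
Newton–Raphson from ψ = 0.36:
  ψ = 0.360: g = 0.4491, g' = -0.979 → ψ = 0.819
  ψ = 0.819: g = 0.0812, g' = -0.761 → ψ = 0.926
  ψ = 0.926: g = -0.0030, g' = -0.826 → ψ = 0.922
Converged at ψ = 0.922.

two-phase, V/F = 0.922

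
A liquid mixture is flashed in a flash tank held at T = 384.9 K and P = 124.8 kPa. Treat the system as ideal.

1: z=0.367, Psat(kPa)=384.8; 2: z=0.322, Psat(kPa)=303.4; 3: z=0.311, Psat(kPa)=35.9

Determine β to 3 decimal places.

Raoult's law: Kᵢ = Pᵢˢᵃᵗ/P = Pᵢˢᵃᵗ/124.8.
  K_1 = 384.8/124.8 = 3.08333, K_2 = 303.4/124.8 = 2.43109, K_3 = 35.9/124.8 = 0.28766
Material balance + equilibrium reduce to Σ zᵢ(Kᵢ−1)/(1+β(Kᵢ−1)) = 0.
Feasibility: ΣzᵢKᵢ = 2.004, Σzᵢ/Kᵢ = 1.333 — both > 1, two phases present.
Newton–Raphson from β = 0.69:
  β = 0.690: g = 0.1099, g' = -1.045 → β = 0.795
  β = 0.795: g = -0.0075, g' = -1.209 → β = 0.789
Converged at β = 0.789.

β = 0.789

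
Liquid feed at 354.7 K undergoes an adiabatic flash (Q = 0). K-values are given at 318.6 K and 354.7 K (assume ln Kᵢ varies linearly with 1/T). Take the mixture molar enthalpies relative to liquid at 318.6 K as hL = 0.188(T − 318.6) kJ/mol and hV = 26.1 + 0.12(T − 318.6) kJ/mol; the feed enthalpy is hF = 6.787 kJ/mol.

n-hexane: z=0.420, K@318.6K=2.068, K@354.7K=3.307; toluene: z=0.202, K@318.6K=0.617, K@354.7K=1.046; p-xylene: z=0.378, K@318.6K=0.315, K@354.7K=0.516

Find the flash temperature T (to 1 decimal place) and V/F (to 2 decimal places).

Adiabatic flash: solve Rachford–Rice at each trial T, then check hF = ψ·hV(T) + (1−ψ)·hL(T).
  T = 318.6 K: K = (2.068, 0.617, 0.315), RR gives ψ = 0.176, H_out = 4.602 kJ/mol
  T = 354.7 K: K = (3.307, 1.046, 0.516), RR gives ψ = 0.899, H_out = 28.055 kJ/mol
  T = 336.6 K: K = (2.647, 0.814, 0.408), RR gives ψ = 0.533, H_out = 16.640 kJ/mol
  T = 327.6 K: K = (2.347, 0.711, 0.360), RR gives ψ = 0.363, H_out = 10.933 kJ/mol
  T = 323.1 K: K = (2.205, 0.663, 0.337), RR gives ψ = 0.273, H_out = 7.886 kJ/mol
  T = 320.9 K: K = (2.138, 0.640, 0.326), RR gives ψ = 0.227, H_out = 6.317 kJ/mol
  T = 322.0 K: K = (2.171, 0.652, 0.332), RR gives ψ = 0.250, H_out = 7.109 kJ/mol
  T = 321.4 K: K = (2.153, 0.646, 0.329), RR gives ψ = 0.237, H_out = 6.679 kJ/mol
  T = 321.7 K: K = (2.162, 0.649, 0.330), RR gives ψ = 0.244, H_out = 6.895 kJ/mol
Linear interpolation between T = 321.4 (H_out = 6.679) and T = 321.7 (H_out = 6.895) on hF = 6.787 gives T ≈ 321.5 K, at which ψ = 0.24.

T = 321.5 K, V/F = 0.24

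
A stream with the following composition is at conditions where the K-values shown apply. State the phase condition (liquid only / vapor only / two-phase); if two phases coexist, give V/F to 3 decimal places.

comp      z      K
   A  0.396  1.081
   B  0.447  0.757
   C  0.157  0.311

ΣzᵢKᵢ = 0.815; Σzᵢ/Kᵢ = 1.462.
Since ΣzᵢKᵢ < 1 the mixture is below its bubble point — single liquid phase.

liquid only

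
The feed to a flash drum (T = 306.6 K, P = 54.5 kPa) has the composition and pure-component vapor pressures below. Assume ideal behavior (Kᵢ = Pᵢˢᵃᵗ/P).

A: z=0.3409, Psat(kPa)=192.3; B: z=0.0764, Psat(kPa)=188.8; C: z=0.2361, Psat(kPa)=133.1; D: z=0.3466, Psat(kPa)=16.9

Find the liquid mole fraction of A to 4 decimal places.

Raoult's law: Kᵢ = Pᵢˢᵃᵗ/P = Pᵢˢᵃᵗ/54.5.
  K_A = 192.3/54.5 = 3.528440, K_B = 188.8/54.5 = 3.464220, K_C = 133.1/54.5 = 2.442202, K_D = 16.9/54.5 = 0.310092
Material balance + equilibrium reduce to Σ zᵢ(Kᵢ−1)/(1+ψ(Kᵢ−1)) = 0.
Check two-phase: ΣzᵢKᵢ = 2.1516 > 1 and Σzᵢ/Kᵢ = 1.3331 > 1, so g(0) = 1.1516 > 0 and g(1) = -0.3331 < 0.
Newton–Raphson from ψ = 0.5:
  ψ = 0.5000: g = 0.29782, g' = -1.0685 → ψ = 0.7787
  ψ = 0.7787: g = -0.00155, g' = -1.1811 → ψ = 0.7774
Converged at ψ = 0.7774.
Compositions from xᵢ = zᵢ/(1+ψ(Kᵢ−1)), yᵢ = Kᵢxᵢ:
  A: x = 0.1149, y = 0.4056
  B: x = 0.0262, y = 0.0908
  C: x = 0.1113, y = 0.2718
  D: x = 0.7475, y = 0.2318

x_A = 0.1149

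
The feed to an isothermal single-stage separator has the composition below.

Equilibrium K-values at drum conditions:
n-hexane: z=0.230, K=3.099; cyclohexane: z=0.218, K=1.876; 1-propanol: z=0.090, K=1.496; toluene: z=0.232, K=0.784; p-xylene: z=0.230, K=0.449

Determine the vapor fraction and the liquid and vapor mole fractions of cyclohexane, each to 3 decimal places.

Newton–Raphson from ψ = 0.5:
  ψ = 0.500: g = 0.1730, g' = -0.483 → ψ = 0.858
  ψ = 0.858: g = 0.0107, g' = -0.462 → ψ = 0.881
Converged at ψ = 0.881.
Compositions from xᵢ = zᵢ/(1+ψ(Kᵢ−1)), yᵢ = Kᵢxᵢ:
  n-hexane: x = 0.081, y = 0.250
  cyclohexane: x = 0.123, y = 0.231
  1-propanol: x = 0.063, y = 0.094
  toluene: x = 0.287, y = 0.225
  p-xylene: x = 0.447, y = 0.201

ψ = 0.881, x_cyclohexane = 0.123, y_cyclohexane = 0.231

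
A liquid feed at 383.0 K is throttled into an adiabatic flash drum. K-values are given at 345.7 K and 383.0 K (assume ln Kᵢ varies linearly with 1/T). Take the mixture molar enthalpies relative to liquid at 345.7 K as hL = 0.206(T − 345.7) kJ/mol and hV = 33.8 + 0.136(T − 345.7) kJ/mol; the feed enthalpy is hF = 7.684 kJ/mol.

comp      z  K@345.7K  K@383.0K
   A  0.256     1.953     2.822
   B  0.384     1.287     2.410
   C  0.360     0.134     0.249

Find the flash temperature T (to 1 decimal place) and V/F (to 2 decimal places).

Adiabatic flash: solve Rachford–Rice at each trial T, then check hF = ψ·hV(T) + (1−ψ)·hL(T).
  T = 345.7 K: K = (1.953, 1.287, 0.134), RR gives ψ = 0.079, H_out = 2.670 kJ/mol
  T = 383.0 K: K = (2.822, 2.410, 0.249), RR gives ψ = 0.622, H_out = 27.076 kJ/mol
  T = 364.4 K: K = (2.371, 1.791, 0.186), RR gives ψ = 0.426, H_out = 17.692 kJ/mol
  T = 355.0 K: K = (2.156, 1.524, 0.158), RR gives ψ = 0.284, H_out = 11.314 kJ/mol
  T = 350.4 K: K = (2.055, 1.403, 0.146), RR gives ψ = 0.193, H_out = 7.417 kJ/mol
  T = 352.7 K: K = (2.105, 1.463, 0.152), RR gives ψ = 0.240, H_out = 9.446 kJ/mol
Linear interpolation between T = 350.4 (H_out = 7.417) and T = 352.7 (H_out = 9.446) on hF = 7.684 gives T ≈ 350.7 K, at which ψ = 0.20.

T = 350.7 K, V/F = 0.20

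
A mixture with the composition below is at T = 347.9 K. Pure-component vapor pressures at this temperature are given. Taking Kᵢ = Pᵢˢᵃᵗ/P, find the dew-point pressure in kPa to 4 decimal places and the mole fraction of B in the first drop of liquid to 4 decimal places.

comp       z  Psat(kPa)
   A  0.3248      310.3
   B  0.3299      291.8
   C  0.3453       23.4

Pdew = 59.0538 kPa, x_B = 0.0668

At the dew point ψ → 1, so Σzᵢ/Kᵢ = 1 with Kᵢ = Pᵢˢᵃᵗ/P ⇒ 1/P = Σzᵢ/Pᵢˢᵃᵗ.
1/P = 0.3248/310.3 + 0.3299/291.8 + 0.3453/23.4 = 0.0169337 ⇒ P = 59.0538 kPa
xᵢ = zᵢP/Pᵢˢᵃᵗ ⇒ x_B = 0.3299·59.0538/291.8 = 0.0668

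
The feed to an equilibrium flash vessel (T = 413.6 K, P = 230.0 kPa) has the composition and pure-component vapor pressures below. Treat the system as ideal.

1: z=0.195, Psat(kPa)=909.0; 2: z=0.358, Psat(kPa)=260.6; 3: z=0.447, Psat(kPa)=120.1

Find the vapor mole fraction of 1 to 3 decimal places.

Raoult's law: Kᵢ = Pᵢˢᵃᵗ/P = Pᵢˢᵃᵗ/230.0.
  K_1 = 909.0/230.0 = 3.95217, K_2 = 260.6/230.0 = 1.13304, K_3 = 120.1/230.0 = 0.52217
Material balance + equilibrium reduce to Σ zᵢ(Kᵢ−1)/(1+V/F(Kᵢ−1)) = 0.
g(0) = ΣzᵢKᵢ − 1 = 0.410 and g(1) = 1 − Σzᵢ/Kᵢ = -0.221, so a root lies in (0, 1).
Iterate (Newton) starting at V/F = 0.5:
  V/F = 0.500: g = -0.0035, g' = -0.459 → V/F = 0.492
Converged at V/F = 0.492.
Compositions from xᵢ = zᵢ/(1+V/F(Kᵢ−1)), yᵢ = Kᵢxᵢ:
  1: x = 0.079, y = 0.314
  2: x = 0.336, y = 0.381
  3: x = 0.585, y = 0.305

y_1 = 0.314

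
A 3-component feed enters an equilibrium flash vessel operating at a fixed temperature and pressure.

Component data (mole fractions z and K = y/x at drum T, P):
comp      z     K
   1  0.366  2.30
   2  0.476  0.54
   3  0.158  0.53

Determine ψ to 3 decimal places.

ψ = 0.304

Material balance + equilibrium reduce to Σ zᵢ(Kᵢ−1)/(1+ψ(Kᵢ−1)) = 0.
g(0) = ΣzᵢKᵢ − 1 = 0.183 and g(1) = 1 − Σzᵢ/Kᵢ = -0.339, so a root lies in (0, 1).
Iterate (Newton) starting at ψ = 0.51:
  ψ = 0.510: g = -0.0976, g' = -0.456 → ψ = 0.296
  ψ = 0.296: g = 0.0039, g' = -0.505 → ψ = 0.304
Converged at ψ = 0.304.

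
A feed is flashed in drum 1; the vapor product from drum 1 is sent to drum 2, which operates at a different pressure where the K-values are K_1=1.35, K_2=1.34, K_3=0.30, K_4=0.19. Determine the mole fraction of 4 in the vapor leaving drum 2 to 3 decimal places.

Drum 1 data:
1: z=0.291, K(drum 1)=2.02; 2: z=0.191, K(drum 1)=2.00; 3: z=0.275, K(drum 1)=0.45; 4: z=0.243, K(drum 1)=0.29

y_4 (drum 2) = 0.023

Drum 1:
Material balance + equilibrium reduce to Σ zᵢ(Kᵢ−1)/(1+ψ₁(Kᵢ−1)) = 0.
Check two-phase: ΣzᵢKᵢ = 1.164 > 1 and Σzᵢ/Kᵢ = 1.689 > 1, so g(0) = 0.164 > 0 and g(1) = -0.689 < 0.
Iterate (Newton) starting at ψ₁ = 0.62:
  ψ₁ = 0.620: g = -0.2380, g' = -0.769 → ψ₁ = 0.310
  ψ₁ = 0.310: g = -0.0325, g' = -0.608 → ψ₁ = 0.257
Converged at ψ₁ = 0.257.
Drum-1 compositions:
  1: x = 0.231, y = 0.466
  2: x = 0.152, y = 0.304
  3: x = 0.320, y = 0.144
  4: x = 0.297, y = 0.086
Drum-2 feed = drum-1 vapor: z₂ = (0.4658, 0.3039, 0.1441, 0.0862).
Drum 2:
Iterate (Newton) starting at ψ₂ = 0.41:
  ψ₂ = 0.410: g = -0.0128, g' = -0.336 → ψ₂ = 0.372
  ψ₂ = 0.372: g = -0.0004, g' = -0.317 → ψ₂ = 0.371
Converged at ψ₂ = 0.371.
  1: x = 0.412, y = 0.557
  2: x = 0.270, y = 0.362
  3: x = 0.195, y = 0.058
  4: x = 0.123, y = 0.023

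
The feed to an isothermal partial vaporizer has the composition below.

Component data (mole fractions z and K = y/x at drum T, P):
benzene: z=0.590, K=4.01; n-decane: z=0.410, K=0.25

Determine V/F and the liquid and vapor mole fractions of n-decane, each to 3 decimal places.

Binary case is linear: z₁(K₁−1)(1+V/F(K₂−1)) + z₂(K₂−1)(1+V/F(K₁−1)) = 0
⇒ V/F = [z₁(K₁−1)+z₂(K₂−1)] / [−(K₁−1)(K₂−1)] = 1.4684/2.2575 = 0.650
Compositions from xᵢ = zᵢ/(1+V/F(Kᵢ−1)), yᵢ = Kᵢxᵢ:
  benzene: x = 0.199, y = 0.800
  n-decane: x = 0.801, y = 0.200

V/F = 0.650, x_n-decane = 0.801, y_n-decane = 0.200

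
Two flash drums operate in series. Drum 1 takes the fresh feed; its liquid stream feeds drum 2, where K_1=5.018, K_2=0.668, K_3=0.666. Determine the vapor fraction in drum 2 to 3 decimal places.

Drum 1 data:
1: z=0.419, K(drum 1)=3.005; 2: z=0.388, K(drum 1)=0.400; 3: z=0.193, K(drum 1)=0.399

V/F (drum 2) = 0.501

Drum 1:
Newton–Raphson from ψ₁ = 0.45:
  ψ₁ = 0.450: g = -0.0363, g' = -0.859 → ψ₁ = 0.408
Converged at ψ₁ = 0.408.
Drum-1 compositions:
  1: x = 0.230, y = 0.692
  2: x = 0.514, y = 0.206
  3: x = 0.256, y = 0.102
Drum-2 feed = drum-1 liquid: z₂ = (0.2304, 0.5138, 0.2557).
Drum 2:
Rachford–Rice: g(ψ₂) = Σ zᵢ(Kᵢ−1)/(1+ψ₂(Kᵢ−1)) = 0.
g(0) = ΣzᵢKᵢ − 1 = 0.670 and g(1) = 1 − Σzᵢ/Kᵢ = -0.199, so a root lies in (0, 1).
Newton–Raphson from ψ₂ = 0.51:
  ψ₂ = 0.510: g = -0.0047, g' = -0.524 → ψ₂ = 0.501
Converged at ψ₂ = 0.501.
  1: x = 0.076, y = 0.384
  2: x = 0.616, y = 0.412
  3: x = 0.307, y = 0.205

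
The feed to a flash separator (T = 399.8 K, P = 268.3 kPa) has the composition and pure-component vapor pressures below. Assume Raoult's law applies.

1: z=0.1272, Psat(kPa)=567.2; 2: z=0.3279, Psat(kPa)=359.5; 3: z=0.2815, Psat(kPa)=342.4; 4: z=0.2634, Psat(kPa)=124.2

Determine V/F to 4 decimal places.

V/F = 0.7281

Raoult's law: Kᵢ = Pᵢˢᵃᵗ/P = Pᵢˢᵃᵗ/268.3.
  K_1 = 567.2/268.3 = 2.114051, K_2 = 359.5/268.3 = 1.339918, K_3 = 342.4/268.3 = 1.276183, K_4 = 124.2/268.3 = 0.462915
Rachford–Rice: g(V/F) = Σ zᵢ(Kᵢ−1)/(1+V/F(Kᵢ−1)) = 0.
Check two-phase: ΣzᵢKᵢ = 1.1894 > 1 and Σzᵢ/Kᵢ = 1.0945 > 1, so g(0) = 0.1894 > 0 and g(1) = -0.0945 < 0.
Newton iteration, V/F⁰ = 0.5:
  V/F = 0.5000: g = 0.06119, g' = -0.2514 → V/F = 0.7434
  V/F = 0.7434: g = -0.00450, g' = -0.2967 → V/F = 0.7282
  V/F = 0.7282: g = -0.00003, g' = -0.2923 → V/F = 0.7281
Converged at V/F = 0.7281.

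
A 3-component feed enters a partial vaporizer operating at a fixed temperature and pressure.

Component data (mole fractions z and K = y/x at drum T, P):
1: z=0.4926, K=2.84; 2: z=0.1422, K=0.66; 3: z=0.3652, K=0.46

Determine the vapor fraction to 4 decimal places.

Let ψ = V/F and solve Σ zᵢ(Kᵢ−1)/(1+ψ(Kᵢ−1)) = 0.
Check two-phase: ΣzᵢKᵢ = 1.6608 > 1 and Σzᵢ/Kᵢ = 1.1828 > 1, so g(0) = 0.6608 > 0 and g(1) = -0.1828 < 0.
Newton–Raphson from ψ = 0.69:
  ψ = 0.6900: g = 0.02187, g' = -0.6224 → ψ = 0.7251
Converged at ψ = 0.7251.

ψ = 0.7251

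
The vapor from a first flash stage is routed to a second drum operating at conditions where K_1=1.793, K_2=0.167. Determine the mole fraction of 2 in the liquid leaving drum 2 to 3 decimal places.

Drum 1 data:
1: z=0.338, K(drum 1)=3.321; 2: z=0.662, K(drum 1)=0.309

Drum 1:
Iterate (Newton) starting at ψ₁ = 0.46:
  ψ₁ = 0.460: g = -0.2912, g' = -1.105 → ψ₁ = 0.197
  ψ₁ = 0.197: g = 0.0094, g' = -1.282 → ψ₁ = 0.204
Converged at ψ₁ = 0.204.
Drum-1 compositions:
  1: x = 0.229, y = 0.762
  2: x = 0.771, y = 0.238
Drum-2 feed = drum-1 vapor: z₂ = (0.7619, 0.2381).
Drum 2:
Binary case is linear: z₁(K₁−1)(1+ψ₂(K₂−1)) + z₂(K₂−1)(1+ψ₂(K₁−1)) = 0
⇒ ψ₂ = [z₁(K₁−1)+z₂(K₂−1)] / [−(K₁−1)(K₂−1)] = 0.4058/0.6606 = 0.614
  1: x = 0.512, y = 0.919
  2: x = 0.488, y = 0.081

x_2 (drum 2) = 0.488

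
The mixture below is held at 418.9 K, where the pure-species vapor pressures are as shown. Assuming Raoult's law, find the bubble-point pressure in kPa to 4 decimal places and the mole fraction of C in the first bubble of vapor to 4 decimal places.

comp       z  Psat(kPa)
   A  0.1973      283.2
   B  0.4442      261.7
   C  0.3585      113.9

Pbub = 212.9556 kPa, y_C = 0.1917

At the bubble point ψ → 0, so ΣzᵢKᵢ = 1 with Kᵢ = Pᵢˢᵃᵗ/P ⇒ P = ΣzᵢPᵢˢᵃᵗ.
P = 0.1973·283.2 + 0.4442·261.7 + 0.3585·113.9 = 212.9556 kPa
yᵢ = zᵢPᵢˢᵃᵗ/P ⇒ y_C = 0.3585·113.9/212.9556 = 0.1917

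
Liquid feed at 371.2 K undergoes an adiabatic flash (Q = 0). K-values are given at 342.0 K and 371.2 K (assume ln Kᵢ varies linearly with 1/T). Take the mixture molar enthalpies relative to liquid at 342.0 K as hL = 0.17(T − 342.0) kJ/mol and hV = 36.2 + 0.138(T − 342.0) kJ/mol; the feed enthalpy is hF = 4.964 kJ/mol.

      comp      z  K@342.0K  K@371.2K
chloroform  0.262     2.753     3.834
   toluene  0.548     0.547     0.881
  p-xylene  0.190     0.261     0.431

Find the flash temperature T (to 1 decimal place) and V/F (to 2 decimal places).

Adiabatic flash: solve Rachford–Rice at each trial T, then check hF = ψ·hV(T) + (1−ψ)·hL(T).
  T = 342.0 K: K = (2.753, 0.547, 0.261), RR gives ψ = 0.075, H_out = 2.727 kJ/mol
  T = 371.2 K: K = (3.834, 0.881, 0.431), RR gives ψ = 0.695, H_out = 29.483 kJ/mol
  T = 356.6 K: K = (3.271, 0.701, 0.339), RR gives ψ = 0.326, H_out = 14.142 kJ/mol
  T = 349.3 K: K = (3.006, 0.621, 0.298), RR gives ψ = 0.194, H_out = 8.206 kJ/mol
  T = 345.6 K: K = (2.876, 0.583, 0.279), RR gives ψ = 0.133, H_out = 5.400 kJ/mol
  T = 343.8 K: K = (2.814, 0.565, 0.270), RR gives ψ = 0.104, H_out = 4.060 kJ/mol
Linear interpolation between T = 343.8 (H_out = 4.060) and T = 345.6 (H_out = 5.400) on hF = 4.964 gives T ≈ 345.0 K, at which ψ = 0.12.

T = 345.0 K, V/F = 0.12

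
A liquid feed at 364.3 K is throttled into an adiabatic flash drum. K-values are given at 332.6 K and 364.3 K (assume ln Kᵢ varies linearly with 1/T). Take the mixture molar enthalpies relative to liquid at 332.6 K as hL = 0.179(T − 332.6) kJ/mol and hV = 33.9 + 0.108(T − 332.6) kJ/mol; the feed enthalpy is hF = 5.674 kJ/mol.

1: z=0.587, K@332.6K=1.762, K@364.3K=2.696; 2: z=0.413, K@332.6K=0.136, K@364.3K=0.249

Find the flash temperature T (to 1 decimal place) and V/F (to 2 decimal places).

Adiabatic flash: solve Rachford–Rice at each trial T, then check hF = ψ·hV(T) + (1−ψ)·hL(T).
  T = 332.6 K: K = (1.762, 0.136), RR gives ψ = 0.137, H_out = 4.658 kJ/mol
  T = 364.3 K: K = (2.696, 0.249), RR gives ψ = 0.538, H_out = 22.705 kJ/mol
  T = 348.5 K: K = (2.202, 0.187), RR gives ψ = 0.378, H_out = 15.242 kJ/mol
  T = 340.6 K: K = (1.976, 0.160), RR gives ψ = 0.276, H_out = 10.628 kJ/mol
  T = 336.6 K: K = (1.867, 0.148), RR gives ψ = 0.213, H_out = 7.862 kJ/mol
  T = 334.6 K: K = (1.814, 0.142), RR gives ψ = 0.177, H_out = 6.324 kJ/mol
Linear interpolation between T = 332.6 (H_out = 4.658) and T = 334.6 (H_out = 6.324) on hF = 5.674 gives T ≈ 333.8 K, at which ψ = 0.16.

T = 333.8 K, V/F = 0.16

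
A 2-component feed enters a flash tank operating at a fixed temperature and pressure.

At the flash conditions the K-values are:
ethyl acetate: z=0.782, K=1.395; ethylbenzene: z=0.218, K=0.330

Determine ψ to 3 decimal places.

Newton iteration, ψ⁰ = 0.5:
  ψ = 0.500: g = 0.0383, g' = -0.306 → ψ = 0.625
  ψ = 0.625: g = -0.0036, g' = -0.368 → ψ = 0.615
Converged at ψ = 0.615.

ψ = 0.615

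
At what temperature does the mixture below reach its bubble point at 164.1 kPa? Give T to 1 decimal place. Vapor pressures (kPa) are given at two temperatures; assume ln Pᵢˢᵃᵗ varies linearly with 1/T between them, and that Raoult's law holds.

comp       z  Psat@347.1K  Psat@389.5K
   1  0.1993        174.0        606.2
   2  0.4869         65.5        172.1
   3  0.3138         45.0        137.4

T = 372.9 K

Bubble-point temperature: ΣzᵢPᵢˢᵃᵗ(T) = P. Interpolate ln Pᵢˢᵃᵗ = aᵢ + bᵢ/T.
  T = 347.1 K: ΣzᵢPᵢˢᵃᵗ = 80.69 kPa
  T = 389.5 K: ΣzᵢPᵢˢᵃᵗ = 247.73 kPa
  T = 368.3 K: ΣzᵢPᵢˢᵃᵗ = 145.73 kPa
  T = 378.9 K: ΣzᵢPᵢˢᵃᵗ = 191.33 kPa
  T = 373.6 K: ΣzᵢPᵢˢᵃᵗ = 167.28 kPa
  T = 371.0 K: ΣzᵢPᵢˢᵃᵗ = 156.41 kPa
  T = 372.3 K: ΣzᵢPᵢˢᵃᵗ = 161.77 kPa
  T = 373.0 K: ΣzᵢPᵢˢᵃᵗ = 164.72 kPa
Interpolating between 372.3 K and 373.0 K gives T ≈ 372.9 K.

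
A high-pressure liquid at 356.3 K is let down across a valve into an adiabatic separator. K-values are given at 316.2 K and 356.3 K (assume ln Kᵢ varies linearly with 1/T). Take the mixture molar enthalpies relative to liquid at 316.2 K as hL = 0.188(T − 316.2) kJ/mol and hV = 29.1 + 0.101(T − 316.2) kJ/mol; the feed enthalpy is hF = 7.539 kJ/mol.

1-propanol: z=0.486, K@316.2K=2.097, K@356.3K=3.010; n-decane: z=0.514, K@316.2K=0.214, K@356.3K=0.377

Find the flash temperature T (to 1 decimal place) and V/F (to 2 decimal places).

T = 322.7 K, V/F = 0.22

Adiabatic flash: solve Rachford–Rice at each trial T, then check hF = ψ·hV(T) + (1−ψ)·hL(T).
  T = 316.2 K: K = (2.097, 0.214), RR gives ψ = 0.150, H_out = 4.358 kJ/mol
  T = 356.3 K: K = (3.010, 0.377), RR gives ψ = 0.524, H_out = 20.969 kJ/mol
  T = 336.2 K: K = (2.538, 0.289), RR gives ψ = 0.349, H_out = 13.312 kJ/mol
  T = 326.2 K: K = (2.314, 0.250), RR gives ψ = 0.257, H_out = 9.122 kJ/mol
  T = 321.2 K: K = (2.204, 0.231), RR gives ψ = 0.206, H_out = 6.834 kJ/mol
  T = 323.7 K: K = (2.259, 0.240), RR gives ψ = 0.232, H_out = 7.998 kJ/mol
  T = 322.4 K: K = (2.231, 0.236), RR gives ψ = 0.218, H_out = 7.398 kJ/mol
Linear interpolation between T = 322.4 (H_out = 7.398) and T = 323.7 (H_out = 7.998) on hF = 7.539 gives T ≈ 322.7 K, at which ψ = 0.22.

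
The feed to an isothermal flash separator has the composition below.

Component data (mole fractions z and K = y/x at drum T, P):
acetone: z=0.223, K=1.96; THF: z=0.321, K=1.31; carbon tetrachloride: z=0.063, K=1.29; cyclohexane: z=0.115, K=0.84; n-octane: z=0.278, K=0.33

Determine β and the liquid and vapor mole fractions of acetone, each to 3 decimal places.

Newton–Raphson from β = 0.5:
  β = 0.500: g = -0.0533, g' = -0.407 → β = 0.369
  β = 0.369: g = -0.0031, g' = -0.365 → β = 0.360
Converged at β = 0.360.
Compositions from xᵢ = zᵢ/(1+β(Kᵢ−1)), yᵢ = Kᵢxᵢ:
  acetone: x = 0.166, y = 0.325
  THF: x = 0.289, y = 0.378
  carbon tetrachloride: x = 0.057, y = 0.074
  cyclohexane: x = 0.122, y = 0.103
  n-octane: x = 0.367, y = 0.121

β = 0.360, x_acetone = 0.166, y_acetone = 0.325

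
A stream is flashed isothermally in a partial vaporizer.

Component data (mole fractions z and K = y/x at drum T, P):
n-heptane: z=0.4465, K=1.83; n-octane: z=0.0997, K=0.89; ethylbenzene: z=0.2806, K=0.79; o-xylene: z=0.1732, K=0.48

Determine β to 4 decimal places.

Material balance + equilibrium reduce to Σ zᵢ(Kᵢ−1)/(1+β(Kᵢ−1)) = 0.
Feasibility: ΣzᵢKᵢ = 1.2106, Σzᵢ/Kᵢ = 1.0720 — both > 1, two phases present.
Newton iteration, β⁰ = 0.5:
  β = 0.5000: g = 0.06275, g' = -0.2559 → β = 0.7452
  β = 0.7452: g = 0.00013, g' = -0.2611 → β = 0.7457
Converged at β = 0.7457.

β = 0.7457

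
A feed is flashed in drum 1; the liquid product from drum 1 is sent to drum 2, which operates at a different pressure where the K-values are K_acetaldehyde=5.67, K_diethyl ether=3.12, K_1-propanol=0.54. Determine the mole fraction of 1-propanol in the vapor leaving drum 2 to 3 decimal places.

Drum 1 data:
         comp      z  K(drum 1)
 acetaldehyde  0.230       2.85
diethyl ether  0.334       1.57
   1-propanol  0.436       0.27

Drum 1:
Rachford–Rice: g(ψ₁) = Σ zᵢ(Kᵢ−1)/(1+ψ₁(Kᵢ−1)) = 0.
g(0) = ΣzᵢKᵢ − 1 = 0.298 and g(1) = 1 − Σzᵢ/Kᵢ = -0.908, so a root lies in (0, 1).
Iterate (Newton) starting at ψ₁ = 0.43:
  ψ₁ = 0.430: g = -0.0740, g' = -0.808 → ψ₁ = 0.338
  ψ₁ = 0.338: g = -0.0014, g' = -0.784 → ψ₁ = 0.337
Converged at ψ₁ = 0.337.
Drum-1 compositions:
  acetaldehyde: x = 0.142, y = 0.404
  diethyl ether: x = 0.280, y = 0.440
  1-propanol: x = 0.578, y = 0.156
Drum-2 feed = drum-1 liquid: z₂ = (0.1417, 0.2802, 0.5780).
Drum 2:
Newton–Raphson from ψ₂ = 0.34:
  ψ₂ = 0.340: g = 0.2859, g' = -1.059 → ψ₂ = 0.610
  ψ₂ = 0.610: g = 0.0615, g' = -0.685 → ψ₂ = 0.700
  ψ₂ = 0.700: g = 0.0022, g' = -0.640 → ψ₂ = 0.703
Converged at ψ₂ = 0.703.
  acetaldehyde: x = 0.033, y = 0.188
  diethyl ether: x = 0.113, y = 0.351
  1-propanol: x = 0.854, y = 0.461

y_1-propanol (drum 2) = 0.461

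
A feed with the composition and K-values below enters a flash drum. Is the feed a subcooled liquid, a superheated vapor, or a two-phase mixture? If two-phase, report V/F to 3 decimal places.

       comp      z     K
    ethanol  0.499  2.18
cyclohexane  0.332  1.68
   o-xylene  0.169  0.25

two-phase, V/F = 0.930

ΣzᵢKᵢ = 1.688; Σzᵢ/Kᵢ = 1.103.
Both exceed 1, so a two-phase solution exists.
Newton–Raphson from ψ = 0.52:
  ψ = 0.520: g = 0.3239, g' = -0.606 → ψ = 1.000
  ψ = 1.000: g = -0.1025, g' = -1.722 → ψ = 0.940
  ψ = 0.940: g = -0.0134, g' = -1.308 → ψ = 0.930
Converged at ψ = 0.930.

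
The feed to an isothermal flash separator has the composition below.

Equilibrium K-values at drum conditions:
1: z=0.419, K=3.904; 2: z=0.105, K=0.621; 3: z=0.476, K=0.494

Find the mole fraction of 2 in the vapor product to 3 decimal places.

y_2 = 0.087

Material balance + equilibrium reduce to Σ zᵢ(Kᵢ−1)/(1+ψ(Kᵢ−1)) = 0.
Feasibility: ΣzᵢKᵢ = 1.936, Σzᵢ/Kᵢ = 1.240 — both > 1, two phases present.
Newton–Raphson from ψ = 0.5:
  ψ = 0.500: g = 0.1247, g' = -0.829 → ψ = 0.650
  ψ = 0.650: g = 0.0094, g' = -0.721 → ψ = 0.663
Converged at ψ = 0.663.
Compositions from xᵢ = zᵢ/(1+ψ(Kᵢ−1)), yᵢ = Kᵢxᵢ:
  1: x = 0.143, y = 0.559
  2: x = 0.140, y = 0.087
  3: x = 0.717, y = 0.354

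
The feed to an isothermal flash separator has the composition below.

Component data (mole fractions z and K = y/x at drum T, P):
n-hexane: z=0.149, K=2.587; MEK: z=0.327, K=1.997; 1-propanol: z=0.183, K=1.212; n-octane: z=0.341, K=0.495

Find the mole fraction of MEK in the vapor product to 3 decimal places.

y_MEK = 0.350

Rachford–Rice: g(ψ) = Σ zᵢ(Kᵢ−1)/(1+ψ(Kᵢ−1)) = 0.
g(0) = ΣzᵢKᵢ − 1 = 0.429 and g(1) = 1 − Σzᵢ/Kᵢ = -0.061, so a root lies in (0, 1).
Newton iteration, ψ⁰ = 0.5:
  ψ = 0.500: g = 0.1541, g' = -0.424 → ψ = 0.864
  ψ = 0.864: g = 0.0023, g' = -0.440 → ψ = 0.869
Converged at ψ = 0.869.
Compositions from xᵢ = zᵢ/(1+ψ(Kᵢ−1)), yᵢ = Kᵢxᵢ:
  n-hexane: x = 0.063, y = 0.162
  MEK: x = 0.175, y = 0.350
  1-propanol: x = 0.155, y = 0.187
  n-octane: x = 0.608, y = 0.301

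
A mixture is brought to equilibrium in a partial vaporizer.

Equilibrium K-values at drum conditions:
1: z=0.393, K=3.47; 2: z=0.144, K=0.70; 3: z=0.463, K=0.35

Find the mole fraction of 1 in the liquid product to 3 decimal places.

x_1 = 0.190

Iterate (Newton) starting at ψ = 0.5:
  ψ = 0.500: g = -0.0624, g' = -0.927 → ψ = 0.433
  ψ = 0.433: g = 0.0008, g' = -0.956 → ψ = 0.434
Converged at ψ = 0.434.
Compositions from xᵢ = zᵢ/(1+ψ(Kᵢ−1)), yᵢ = Kᵢxᵢ:
  1: x = 0.190, y = 0.658
  2: x = 0.166, y = 0.116
  3: x = 0.645, y = 0.226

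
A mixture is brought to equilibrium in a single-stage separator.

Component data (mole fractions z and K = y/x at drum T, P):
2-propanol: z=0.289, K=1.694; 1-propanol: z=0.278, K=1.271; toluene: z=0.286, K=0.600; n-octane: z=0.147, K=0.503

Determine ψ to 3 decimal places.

Let ψ = V/F and solve Σ zᵢ(Kᵢ−1)/(1+ψ(Kᵢ−1)) = 0.
Feasibility: ΣzᵢKᵢ = 1.088, Σzᵢ/Kᵢ = 1.158 — both > 1, two phases present.
Newton–Raphson from ψ = 0.55:
  ψ = 0.550: g = -0.0365, g' = -0.232 → ψ = 0.393
  ψ = 0.393: g = -0.0009, g' = -0.223 → ψ = 0.389
Converged at ψ = 0.389.

ψ = 0.389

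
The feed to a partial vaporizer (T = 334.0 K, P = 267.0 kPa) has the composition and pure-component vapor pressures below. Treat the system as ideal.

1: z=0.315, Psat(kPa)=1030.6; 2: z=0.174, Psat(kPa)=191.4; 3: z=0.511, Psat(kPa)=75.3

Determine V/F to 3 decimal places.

Raoult's law: Kᵢ = Pᵢˢᵃᵗ/P = Pᵢˢᵃᵗ/267.0.
  K_1 = 1030.6/267.0 = 3.85993, K_2 = 191.4/267.0 = 0.71685, K_3 = 75.3/267.0 = 0.28202
Material balance + equilibrium reduce to Σ zᵢ(Kᵢ−1)/(1+V/F(Kᵢ−1)) = 0.
g(0) = ΣzᵢKᵢ − 1 = 0.485 and g(1) = 1 − Σzᵢ/Kᵢ = -1.136, so a root lies in (0, 1).
Newton iteration, V/F⁰ = 0.5:
  V/F = 0.500: g = -0.2590, g' = -1.096 → V/F = 0.264
  V/F = 0.264: g = 0.0077, g' = -1.254 → V/F = 0.270
Converged at V/F = 0.270.

V/F = 0.270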